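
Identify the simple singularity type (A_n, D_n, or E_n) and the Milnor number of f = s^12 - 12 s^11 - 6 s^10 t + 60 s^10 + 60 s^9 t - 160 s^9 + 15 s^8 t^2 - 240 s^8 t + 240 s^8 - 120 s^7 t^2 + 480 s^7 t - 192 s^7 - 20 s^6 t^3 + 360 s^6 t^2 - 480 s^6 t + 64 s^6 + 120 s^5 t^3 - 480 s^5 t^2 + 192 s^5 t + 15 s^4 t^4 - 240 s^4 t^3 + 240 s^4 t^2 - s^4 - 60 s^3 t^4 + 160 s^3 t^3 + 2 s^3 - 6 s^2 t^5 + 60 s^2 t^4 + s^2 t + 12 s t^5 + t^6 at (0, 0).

Type D7, Milnor number mu = 7.

The Hessian of f at 0 has rank 0. Corank 2; j^3 = s^2*(2*s + t) has shape L^2 M (L != M), so D-series; mu = 7 gives D_7.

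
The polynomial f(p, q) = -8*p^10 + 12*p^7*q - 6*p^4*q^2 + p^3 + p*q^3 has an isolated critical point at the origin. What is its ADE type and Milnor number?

The Hessian of f at 0 has rank 0. Corank 2; j^3 = p^3 is a perfect cube, so E-series; the 4-jet and mu = 7 give E_7.

Type E_{7}, Milnor number mu = 7.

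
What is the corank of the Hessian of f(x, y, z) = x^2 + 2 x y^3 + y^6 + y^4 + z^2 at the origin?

1

Hessian at 0 has rank 2.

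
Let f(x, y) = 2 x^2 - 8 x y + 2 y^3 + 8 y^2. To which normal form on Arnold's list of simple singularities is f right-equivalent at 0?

A_2

The Hessian of f at 0 has rank 1. Corank 1: A-series; mu = 2 gives A_2.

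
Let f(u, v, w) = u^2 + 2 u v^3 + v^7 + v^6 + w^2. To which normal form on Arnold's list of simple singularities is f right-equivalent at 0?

A6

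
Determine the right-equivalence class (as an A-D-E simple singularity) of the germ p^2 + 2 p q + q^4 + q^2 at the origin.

The Hessian of f at 0 is [[2, 2], [2, 2]] with rank 1, so corank 1. A Groebner basis of the Jacobian ideal J(f) in C{p,q} is {q^3, p + q}; counting standard monomials gives mu = 3. Corank 1: A-series; mu = 3 gives A_3.

A3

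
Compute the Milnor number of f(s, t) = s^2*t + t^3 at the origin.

The Hessian of f at 0 has rank 0. Corank 2; j^3 = t*(s^2 + t^2) splits into three distinct lines over C (the quadratic factor has nonzero discriminant), so D_4.

4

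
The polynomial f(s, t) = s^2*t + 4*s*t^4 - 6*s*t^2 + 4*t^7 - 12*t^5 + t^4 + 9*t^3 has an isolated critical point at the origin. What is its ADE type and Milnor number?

Type D_{5}, Milnor number mu = 5.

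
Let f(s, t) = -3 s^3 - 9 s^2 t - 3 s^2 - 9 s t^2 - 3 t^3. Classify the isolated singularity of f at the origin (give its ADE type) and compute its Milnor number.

Type A_{2}, Milnor number mu = 2.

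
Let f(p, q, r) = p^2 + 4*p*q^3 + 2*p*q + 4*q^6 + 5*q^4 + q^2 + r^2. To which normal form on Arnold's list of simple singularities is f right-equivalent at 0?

A_3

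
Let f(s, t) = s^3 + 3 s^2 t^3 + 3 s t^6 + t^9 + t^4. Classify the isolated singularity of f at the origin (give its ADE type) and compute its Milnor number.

Type E6, Milnor number mu = 6.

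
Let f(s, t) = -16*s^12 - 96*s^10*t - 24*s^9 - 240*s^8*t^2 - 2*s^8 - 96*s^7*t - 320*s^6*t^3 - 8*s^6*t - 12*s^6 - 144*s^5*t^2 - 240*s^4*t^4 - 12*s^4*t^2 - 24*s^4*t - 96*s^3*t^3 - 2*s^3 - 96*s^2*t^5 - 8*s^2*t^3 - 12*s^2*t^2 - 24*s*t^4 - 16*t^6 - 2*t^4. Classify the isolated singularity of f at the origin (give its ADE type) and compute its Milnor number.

Type E_6, Milnor number mu = 6.

The Hessian of f at 0 is [[0, 0], [0, 0]] with rank 0, so corank 2. A Groebner basis of the Jacobian ideal J(f) in C{s,t} is {s^3, s^2*t, s^2/4 + s*t^2, t^3}; counting standard monomials gives mu = 6. Corank 2; j^3 = -2*s^3 is a perfect cube, so E-series; the 4-jet and mu = 6 give E_6.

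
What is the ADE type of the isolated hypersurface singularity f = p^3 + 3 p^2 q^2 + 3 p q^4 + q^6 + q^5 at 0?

E8

The Hessian of f at 0 is [[0, 0], [0, 0]] with rank 0, so corank 2. A Groebner basis of the Jacobian ideal J(f) in C{p,q} is {q^4, p^3, p^2/2 + p*q^2}; counting standard monomials gives mu = 8. Corank 2; j^3 = p^3 is a perfect cube, so E-series; the 5-jet and mu = 8 give E_8.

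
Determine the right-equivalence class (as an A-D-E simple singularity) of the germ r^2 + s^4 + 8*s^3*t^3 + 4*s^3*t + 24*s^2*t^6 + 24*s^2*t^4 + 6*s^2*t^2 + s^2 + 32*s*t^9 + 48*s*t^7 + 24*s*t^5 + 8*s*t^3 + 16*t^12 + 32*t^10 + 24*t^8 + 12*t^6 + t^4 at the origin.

The Hessian of f at 0 is [[2, 0, 0], [0, 0, 0], [0, 0, 2]] with rank 2, so corank 1. A Groebner basis of the Jacobian ideal J(f) in C{s,t,r} is {t^3, s, r}; counting standard monomials gives mu = 3. Corank 1: A-series; mu = 3 gives A_3.

A_3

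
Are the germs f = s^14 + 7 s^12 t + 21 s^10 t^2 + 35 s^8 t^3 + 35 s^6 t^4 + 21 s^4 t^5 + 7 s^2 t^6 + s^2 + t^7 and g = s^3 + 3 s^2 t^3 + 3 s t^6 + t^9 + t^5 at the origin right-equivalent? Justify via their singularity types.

The Hessian of f at 0 has rank 1. Corank 1: A-series; mu = 6 gives A_6. The Hessian of g at 0 has rank 0. Corank 2; j^3 = s^3 is a perfect cube, so E-series; the 5-jet and mu = 8 give E_8. f is A_6 but g is E_8, hence not right-equivalent.

No.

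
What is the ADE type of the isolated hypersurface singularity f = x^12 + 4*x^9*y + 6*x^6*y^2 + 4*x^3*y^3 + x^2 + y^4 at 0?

A3

The Hessian of f at 0 is [[2, 0], [0, 0]] with rank 1, so corank 1. A Groebner basis of the Jacobian ideal J(f) in C{x,y} is {y^3, x}; counting standard monomials gives mu = 3. Corank 1: A-series; mu = 3 gives A_3.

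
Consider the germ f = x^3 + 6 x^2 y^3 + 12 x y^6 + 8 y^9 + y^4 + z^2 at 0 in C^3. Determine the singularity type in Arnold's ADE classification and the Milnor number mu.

The Hessian of f at 0 has rank 1. Corank 2; j^3 = x^3 is a perfect cube, so E-series; the 4-jet and mu = 6 give E_6.

Type E_6, Milnor number mu = 6.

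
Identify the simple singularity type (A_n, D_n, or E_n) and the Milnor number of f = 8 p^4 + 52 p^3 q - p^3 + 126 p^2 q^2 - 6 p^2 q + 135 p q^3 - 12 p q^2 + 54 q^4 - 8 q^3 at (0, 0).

Type E7, Milnor number mu = 7.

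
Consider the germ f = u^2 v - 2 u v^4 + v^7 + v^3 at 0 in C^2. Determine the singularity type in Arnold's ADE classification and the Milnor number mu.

Type D_4, Milnor number mu = 4.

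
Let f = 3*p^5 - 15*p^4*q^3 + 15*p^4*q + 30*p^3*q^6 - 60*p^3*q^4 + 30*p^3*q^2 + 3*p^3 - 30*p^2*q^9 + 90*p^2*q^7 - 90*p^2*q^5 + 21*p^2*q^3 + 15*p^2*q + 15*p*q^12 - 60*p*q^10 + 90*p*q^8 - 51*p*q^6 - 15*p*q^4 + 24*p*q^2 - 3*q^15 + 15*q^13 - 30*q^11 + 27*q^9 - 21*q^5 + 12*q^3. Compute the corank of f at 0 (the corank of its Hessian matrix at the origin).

2

Hessian at 0 has rank 0.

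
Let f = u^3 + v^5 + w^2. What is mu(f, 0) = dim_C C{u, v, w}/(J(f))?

8

The Hessian of f at 0 is [[0, 0, 0], [0, 0, 0], [0, 0, 2]] with rank 1, so corank 2. A Groebner basis of the Jacobian ideal J(f) in C{u,v,w} is {v^4, u^2, w}; counting standard monomials gives mu = 8. Corank 2; j^3 = u^3 is a perfect cube, so E-series; the 5-jet and mu = 8 give E_8.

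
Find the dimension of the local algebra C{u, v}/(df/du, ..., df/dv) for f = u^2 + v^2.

The Hessian of f at 0 is [[2, 0], [0, 2]] with rank 2, so corank 0. A Groebner basis of the Jacobian ideal J(f) in C{u,v} is {u, v}; counting standard monomials gives mu = 1. Corank 0: nondegenerate Morse point, so A_1.

1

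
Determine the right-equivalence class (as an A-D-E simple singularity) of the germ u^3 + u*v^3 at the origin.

E7

The Hessian of f at 0 has rank 0. Corank 2; j^3 = u^3 is a perfect cube, so E-series; the 4-jet and mu = 7 give E_7.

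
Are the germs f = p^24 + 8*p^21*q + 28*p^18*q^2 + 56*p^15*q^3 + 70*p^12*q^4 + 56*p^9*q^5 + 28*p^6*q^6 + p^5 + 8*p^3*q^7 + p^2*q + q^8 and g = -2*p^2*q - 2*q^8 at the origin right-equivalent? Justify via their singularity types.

Yes.

The Hessian of f at 0 has rank 0. Corank 2; j^3 = p^2*q has shape L^2 M (L != M), so D-series; mu = 9 gives D_9. The Hessian of g at 0 has rank 0. Corank 2; j^3 = -2*p^2*q has shape L^2 M (L != M), so D-series; mu = 9 gives D_9. Both have type D_9, hence right-equivalent.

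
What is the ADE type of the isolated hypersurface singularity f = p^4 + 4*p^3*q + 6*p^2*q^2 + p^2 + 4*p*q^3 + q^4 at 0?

The Hessian of f at 0 has rank 1. Corank 1: A-series; mu = 3 gives A_3.

A_{3}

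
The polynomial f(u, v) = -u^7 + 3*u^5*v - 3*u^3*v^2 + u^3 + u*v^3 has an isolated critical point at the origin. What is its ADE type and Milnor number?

Type E7, Milnor number mu = 7.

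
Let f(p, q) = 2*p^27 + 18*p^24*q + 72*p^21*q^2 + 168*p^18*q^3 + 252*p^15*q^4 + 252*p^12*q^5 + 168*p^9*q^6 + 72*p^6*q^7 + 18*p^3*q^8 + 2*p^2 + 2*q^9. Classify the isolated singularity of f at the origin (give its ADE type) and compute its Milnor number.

Type A8, Milnor number mu = 8.

The Hessian of f at 0 has rank 1. Corank 1: A-series; mu = 8 gives A_8.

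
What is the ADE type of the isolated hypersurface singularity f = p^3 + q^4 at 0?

The Hessian of f at 0 is [[0, 0], [0, 0]] with rank 0, so corank 2. A Groebner basis of the Jacobian ideal J(f) in C{p,q} is {q^3, p^2}; counting standard monomials gives mu = 6. Corank 2; j^3 = p^3 is a perfect cube, so E-series; the 4-jet and mu = 6 give E_6.

E6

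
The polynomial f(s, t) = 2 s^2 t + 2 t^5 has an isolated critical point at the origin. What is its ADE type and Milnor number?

Type D_6, Milnor number mu = 6.

The Hessian of f at 0 is [[0, 0], [0, 0]] with rank 0, so corank 2. A Groebner basis of the Jacobian ideal J(f) in C{s,t} is {s^2/5 + t^4, s^3, s*t}; counting standard monomials gives mu = 6. Corank 2; j^3 = 2*s^2*t has shape L^2 M (L != M), so D-series; mu = 6 gives D_6.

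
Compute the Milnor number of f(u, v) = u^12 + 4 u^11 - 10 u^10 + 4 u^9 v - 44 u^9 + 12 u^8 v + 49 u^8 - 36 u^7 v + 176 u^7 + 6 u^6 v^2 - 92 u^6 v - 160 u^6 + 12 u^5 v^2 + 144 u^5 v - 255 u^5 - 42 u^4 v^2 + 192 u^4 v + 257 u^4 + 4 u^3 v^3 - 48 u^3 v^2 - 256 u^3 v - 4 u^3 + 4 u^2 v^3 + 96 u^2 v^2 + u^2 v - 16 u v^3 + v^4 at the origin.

The Hessian of f at 0 is [[0, 0], [0, 0]] with rank 0, so corank 2. A Groebner basis of the Jacobian ideal J(f) in C{u,v} is {u*v^2, u*v/16 + v^3, u^2 - u*v/4}; counting standard monomials gives mu = 5. Corank 2; j^3 = -u^2*(4*u - v) has shape L^2 M (L != M), so D-series; mu = 5 gives D_5.

5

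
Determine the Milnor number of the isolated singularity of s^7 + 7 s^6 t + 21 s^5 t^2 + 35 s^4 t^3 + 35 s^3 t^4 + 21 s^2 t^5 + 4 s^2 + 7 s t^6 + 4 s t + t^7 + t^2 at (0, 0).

The Hessian of f at 0 is [[8, 4], [4, 2]] with rank 1, so corank 1. A Groebner basis of the Jacobian ideal J(f) in C{s,t} is {t^6, s + t/2}; counting standard monomials gives mu = 6. Corank 1: A-series; mu = 6 gives A_6.

6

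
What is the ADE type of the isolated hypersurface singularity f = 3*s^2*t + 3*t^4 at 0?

D_{5}

The Hessian of f at 0 has rank 0. Corank 2; j^3 = 3*s^2*t has shape L^2 M (L != M), so D-series; mu = 5 gives D_5.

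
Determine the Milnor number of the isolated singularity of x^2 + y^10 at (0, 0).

9

The Hessian of f at 0 has rank 1. Corank 1: A-series; mu = 9 gives A_9.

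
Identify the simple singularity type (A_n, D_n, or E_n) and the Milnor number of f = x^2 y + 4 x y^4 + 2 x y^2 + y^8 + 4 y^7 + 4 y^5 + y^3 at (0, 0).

Type D_{9}, Milnor number mu = 9.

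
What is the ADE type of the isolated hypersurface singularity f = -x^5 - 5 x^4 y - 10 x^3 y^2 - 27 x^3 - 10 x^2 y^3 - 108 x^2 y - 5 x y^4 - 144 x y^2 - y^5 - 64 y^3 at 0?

E8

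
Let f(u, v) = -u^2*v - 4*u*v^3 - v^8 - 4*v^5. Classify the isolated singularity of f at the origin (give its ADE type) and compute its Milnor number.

The Hessian of f at 0 is [[0, 0], [0, 0]] with rank 0, so corank 2. A Groebner basis of the Jacobian ideal J(f) in C{u,v} is {u^4, u^3*v - u^2 - 2*u*v^2, u^3/2 + u^2*v^2, u*v/2 + v^3}; counting standard monomials gives mu = 9. Corank 2; j^3 = -u^2*v has shape L^2 M (L != M), so D-series; mu = 9 gives D_9.

Type D9, Milnor number mu = 9.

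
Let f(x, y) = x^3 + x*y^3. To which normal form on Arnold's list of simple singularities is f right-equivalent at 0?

The Hessian of f at 0 has rank 0. Corank 2; j^3 = x^3 is a perfect cube, so E-series; the 4-jet and mu = 7 give E_7.

E7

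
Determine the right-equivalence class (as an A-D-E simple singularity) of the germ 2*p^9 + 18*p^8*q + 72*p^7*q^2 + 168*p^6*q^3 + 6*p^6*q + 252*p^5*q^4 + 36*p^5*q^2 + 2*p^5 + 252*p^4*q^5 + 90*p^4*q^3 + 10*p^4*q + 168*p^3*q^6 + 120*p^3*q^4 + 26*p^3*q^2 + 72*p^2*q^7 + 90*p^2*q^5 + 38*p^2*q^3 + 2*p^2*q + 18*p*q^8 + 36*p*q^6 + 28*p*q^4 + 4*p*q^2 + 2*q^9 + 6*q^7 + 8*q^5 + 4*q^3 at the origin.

D_{4}

The Hessian of f at 0 is [[0, 0], [0, 0]] with rank 0, so corank 2. A Groebner basis of the Jacobian ideal J(f) in C{p,q} is {q^3, p^2 + 2*q^2, p*q + q^2}; counting standard monomials gives mu = 4. Corank 2; j^3 = 2*q*(p^2 + 2*p*q + 2*q^2) splits into three distinct lines over C (the quadratic factor has nonzero discriminant), so D_4.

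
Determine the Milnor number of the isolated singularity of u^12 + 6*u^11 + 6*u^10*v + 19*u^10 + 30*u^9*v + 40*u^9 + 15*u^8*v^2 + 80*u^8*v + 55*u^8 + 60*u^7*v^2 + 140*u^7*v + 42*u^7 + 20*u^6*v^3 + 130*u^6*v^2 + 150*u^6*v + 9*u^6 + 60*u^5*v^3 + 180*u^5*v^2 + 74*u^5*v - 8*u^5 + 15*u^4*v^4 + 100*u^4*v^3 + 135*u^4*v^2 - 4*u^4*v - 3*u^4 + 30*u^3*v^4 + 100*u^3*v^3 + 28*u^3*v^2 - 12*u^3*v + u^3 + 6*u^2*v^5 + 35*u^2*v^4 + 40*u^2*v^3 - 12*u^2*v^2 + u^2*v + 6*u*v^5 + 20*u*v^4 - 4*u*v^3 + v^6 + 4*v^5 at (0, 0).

7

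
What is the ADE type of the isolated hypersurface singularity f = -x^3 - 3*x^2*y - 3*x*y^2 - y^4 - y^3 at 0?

The Hessian of f at 0 has rank 0. Corank 2; j^3 = -(x + y)^3 is a perfect cube, so E-series; the 4-jet and mu = 6 give E_6.

E6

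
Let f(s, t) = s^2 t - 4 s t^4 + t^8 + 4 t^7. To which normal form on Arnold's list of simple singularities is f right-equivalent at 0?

The Hessian of f at 0 is [[0, 0], [0, 0]] with rank 0, so corank 2. A Groebner basis of the Jacobian ideal J(f) in C{s,t} is {s^2*t^2, -s^2*t - s^2/2 + s*t^3, -s*t/2 + t^4, s^3}; counting standard monomials gives mu = 9. Corank 2; j^3 = s^2*t has shape L^2 M (L != M), so D-series; mu = 9 gives D_9.

D_9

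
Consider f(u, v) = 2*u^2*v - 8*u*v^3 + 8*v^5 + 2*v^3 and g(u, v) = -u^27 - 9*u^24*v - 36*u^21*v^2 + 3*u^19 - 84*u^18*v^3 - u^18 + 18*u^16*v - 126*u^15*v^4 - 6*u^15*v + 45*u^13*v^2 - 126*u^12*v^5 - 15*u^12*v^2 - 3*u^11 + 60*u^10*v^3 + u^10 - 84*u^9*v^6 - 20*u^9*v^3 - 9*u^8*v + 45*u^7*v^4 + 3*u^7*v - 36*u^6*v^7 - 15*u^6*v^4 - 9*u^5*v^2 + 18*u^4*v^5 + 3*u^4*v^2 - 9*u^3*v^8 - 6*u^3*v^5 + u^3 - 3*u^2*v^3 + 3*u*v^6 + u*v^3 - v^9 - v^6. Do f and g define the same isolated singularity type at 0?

No.

The Hessian of f at 0 is [[0, 0], [0, 0]] with rank 0, so corank 2. A Groebner basis of the Jacobian ideal J(f) in C{u,v} is {v^3, u^2 + 3*v^2, u*v}; counting standard monomials gives mu = 4. Corank 2; j^3 = 2*v*(u^2 + v^2) splits into three distinct lines over C (the quadratic factor has nonzero discriminant), so D_4. The Hessian of g at 0 is [[0, 0], [0, 0]] with rank 0, so corank 2. A Groebner basis of the Jacobian ideal J(g) in C{u,v} is {u^3, u*v^2, 3*u^2 + v^3}; counting standard monomials gives mu = 7. Corank 2; j^3 = u^3 is a perfect cube, so E-series; the 4-jet and mu = 7 give E_7. f is D_4 but g is E_7, hence not right-equivalent.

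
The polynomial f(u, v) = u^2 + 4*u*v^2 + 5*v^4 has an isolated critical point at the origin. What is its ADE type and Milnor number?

The Hessian of f at 0 is [[2, 0], [0, 0]] with rank 1, so corank 1. A Groebner basis of the Jacobian ideal J(f) in C{u,v} is {u^2, u*v, u/2 + v^2}; counting standard monomials gives mu = 3. Corank 1: A-series; mu = 3 gives A_3.

Type A_{3}, Milnor number mu = 3.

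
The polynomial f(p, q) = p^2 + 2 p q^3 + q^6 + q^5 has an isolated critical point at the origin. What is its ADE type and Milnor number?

The Hessian of f at 0 has rank 1. Corank 1: A-series; mu = 4 gives A_4.

Type A4, Milnor number mu = 4.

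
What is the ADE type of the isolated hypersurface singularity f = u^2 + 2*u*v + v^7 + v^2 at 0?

A_{6}

The Hessian of f at 0 has rank 1. Corank 1: A-series; mu = 6 gives A_6.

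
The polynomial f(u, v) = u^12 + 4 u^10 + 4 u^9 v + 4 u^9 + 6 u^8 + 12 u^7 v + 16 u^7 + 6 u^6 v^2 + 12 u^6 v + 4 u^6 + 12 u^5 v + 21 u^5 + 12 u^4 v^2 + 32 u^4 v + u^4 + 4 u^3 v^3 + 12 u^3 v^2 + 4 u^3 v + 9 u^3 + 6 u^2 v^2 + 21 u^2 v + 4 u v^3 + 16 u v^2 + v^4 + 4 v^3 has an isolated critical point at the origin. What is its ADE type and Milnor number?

Type D_{5}, Milnor number mu = 5.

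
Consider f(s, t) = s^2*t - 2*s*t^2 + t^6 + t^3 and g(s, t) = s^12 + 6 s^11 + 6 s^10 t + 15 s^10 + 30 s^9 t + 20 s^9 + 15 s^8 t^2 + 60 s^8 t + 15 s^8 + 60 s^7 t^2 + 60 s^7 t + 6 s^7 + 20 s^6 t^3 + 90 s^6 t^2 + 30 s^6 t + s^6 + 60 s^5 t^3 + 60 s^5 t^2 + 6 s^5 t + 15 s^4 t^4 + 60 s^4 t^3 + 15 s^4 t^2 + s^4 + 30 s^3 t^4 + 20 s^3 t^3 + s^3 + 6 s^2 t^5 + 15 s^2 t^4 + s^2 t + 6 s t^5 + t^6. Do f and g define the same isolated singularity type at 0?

Yes.

The Hessian of f at 0 has rank 0. Corank 2; j^3 = t*(s - t)^2 has shape L^2 M (L != M), so D-series; mu = 7 gives D_7. The Hessian of g at 0 has rank 0. Corank 2; j^3 = s^2*(s + t) has shape L^2 M (L != M), so D-series; mu = 7 gives D_7. Both have type D_7, hence right-equivalent.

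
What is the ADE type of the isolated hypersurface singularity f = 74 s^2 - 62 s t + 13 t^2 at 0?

A_1

The Hessian of f at 0 is [[148, -62], [-62, 26]] with rank 2, so corank 0. A Groebner basis of the Jacobian ideal J(f) in C{s,t} is {s, t}; counting standard monomials gives mu = 1. Corank 0: nondegenerate Morse point, so A_1.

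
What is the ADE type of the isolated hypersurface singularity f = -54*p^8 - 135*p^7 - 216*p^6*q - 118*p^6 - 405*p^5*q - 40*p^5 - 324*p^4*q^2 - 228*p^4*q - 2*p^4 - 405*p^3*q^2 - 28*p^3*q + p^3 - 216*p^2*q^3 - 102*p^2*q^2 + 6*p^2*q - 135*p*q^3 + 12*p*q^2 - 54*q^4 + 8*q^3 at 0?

E_7

The Hessian of f at 0 has rank 0. Corank 2; j^3 = (p + 2*q)^3 is a perfect cube, so E-series; the 4-jet and mu = 7 give E_7.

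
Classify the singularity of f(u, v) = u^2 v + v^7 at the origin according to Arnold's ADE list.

D_{8}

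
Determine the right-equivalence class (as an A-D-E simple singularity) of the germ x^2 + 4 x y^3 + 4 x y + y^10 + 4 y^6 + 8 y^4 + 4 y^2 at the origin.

The Hessian of f at 0 is [[2, 4], [4, 8]] with rank 1, so corank 1. A Groebner basis of the Jacobian ideal J(f) in C{x,y} is {x^3 + 6*x^2*y + 12*x*y^2 - 4*x - 8*y, x/2 + y^3 + y}; counting standard monomials gives mu = 9. Corank 1: A-series; mu = 9 gives A_9.

A_{9}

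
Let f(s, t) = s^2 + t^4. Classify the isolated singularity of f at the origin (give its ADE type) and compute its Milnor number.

The Hessian of f at 0 has rank 1. Corank 1: A-series; mu = 3 gives A_3.

Type A_3, Milnor number mu = 3.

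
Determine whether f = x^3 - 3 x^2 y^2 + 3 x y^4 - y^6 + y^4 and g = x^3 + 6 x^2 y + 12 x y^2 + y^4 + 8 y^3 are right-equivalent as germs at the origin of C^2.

Yes.

The Hessian of f at 0 has rank 0. Corank 2; j^3 = x^3 is a perfect cube, so E-series; the 4-jet and mu = 6 give E_6. The Hessian of g at 0 has rank 0. Corank 2; j^3 = (x + 2*y)^3 is a perfect cube, so E-series; the 4-jet and mu = 6 give E_6. Both have type E_6, hence right-equivalent.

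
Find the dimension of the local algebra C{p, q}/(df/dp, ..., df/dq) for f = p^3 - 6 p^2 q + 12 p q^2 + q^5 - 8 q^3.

8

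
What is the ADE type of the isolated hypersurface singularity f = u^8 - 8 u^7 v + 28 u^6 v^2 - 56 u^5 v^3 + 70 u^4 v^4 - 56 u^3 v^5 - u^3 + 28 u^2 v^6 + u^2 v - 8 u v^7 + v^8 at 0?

The Hessian of f at 0 has rank 0. Corank 2; j^3 = -u^2*(u - v) has shape L^2 M (L != M), so D-series; mu = 9 gives D_9.

D_9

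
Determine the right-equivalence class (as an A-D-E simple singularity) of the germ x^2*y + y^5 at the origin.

D_6

The Hessian of f at 0 has rank 0. Corank 2; j^3 = x^2*y has shape L^2 M (L != M), so D-series; mu = 6 gives D_6.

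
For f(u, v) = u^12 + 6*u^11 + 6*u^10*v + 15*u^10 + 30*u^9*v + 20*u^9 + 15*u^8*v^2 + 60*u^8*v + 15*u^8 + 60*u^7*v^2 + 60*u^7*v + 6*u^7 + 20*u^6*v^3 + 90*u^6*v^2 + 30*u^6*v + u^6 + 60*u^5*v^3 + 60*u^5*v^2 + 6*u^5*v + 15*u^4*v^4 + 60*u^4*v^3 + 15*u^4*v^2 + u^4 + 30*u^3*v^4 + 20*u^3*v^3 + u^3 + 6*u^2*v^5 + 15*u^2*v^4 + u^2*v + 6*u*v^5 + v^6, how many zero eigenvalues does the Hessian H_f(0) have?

2

Hessian at 0 has rank 0.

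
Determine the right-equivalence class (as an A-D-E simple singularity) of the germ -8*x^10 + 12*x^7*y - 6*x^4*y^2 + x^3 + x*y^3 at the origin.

The Hessian of f at 0 has rank 0. Corank 2; j^3 = x^3 is a perfect cube, so E-series; the 4-jet and mu = 7 give E_7.

E_{7}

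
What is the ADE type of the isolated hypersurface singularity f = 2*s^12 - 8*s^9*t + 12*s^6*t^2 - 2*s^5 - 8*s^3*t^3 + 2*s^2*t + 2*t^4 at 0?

The Hessian of f at 0 is [[0, 0], [0, 0]] with rank 0, so corank 2. A Groebner basis of the Jacobian ideal J(f) in C{s,t} is {s^3, s^2/4 + t^3, s*t}; counting standard monomials gives mu = 5. Corank 2; j^3 = 2*s^2*t has shape L^2 M (L != M), so D-series; mu = 5 gives D_5.

D_5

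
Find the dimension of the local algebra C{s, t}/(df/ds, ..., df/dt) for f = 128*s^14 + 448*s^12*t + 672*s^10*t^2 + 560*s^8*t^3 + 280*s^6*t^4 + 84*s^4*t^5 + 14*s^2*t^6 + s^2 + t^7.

6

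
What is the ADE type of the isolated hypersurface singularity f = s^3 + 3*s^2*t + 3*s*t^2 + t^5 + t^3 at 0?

E_{8}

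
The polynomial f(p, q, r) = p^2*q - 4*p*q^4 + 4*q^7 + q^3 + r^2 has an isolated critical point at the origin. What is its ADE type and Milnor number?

Type D_4, Milnor number mu = 4.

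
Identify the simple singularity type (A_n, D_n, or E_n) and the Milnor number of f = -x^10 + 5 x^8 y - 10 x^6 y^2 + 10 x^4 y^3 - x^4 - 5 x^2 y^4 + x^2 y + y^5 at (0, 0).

Type D_6, Milnor number mu = 6.

The Hessian of f at 0 has rank 0. Corank 2; j^3 = x^2*y has shape L^2 M (L != M), so D-series; mu = 6 gives D_6.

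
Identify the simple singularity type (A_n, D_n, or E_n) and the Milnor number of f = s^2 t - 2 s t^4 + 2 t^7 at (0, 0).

The Hessian of f at 0 has rank 0. Corank 2; j^3 = s^2*t has shape L^2 M (L != M), so D-series; mu = 8 gives D_8.

Type D8, Milnor number mu = 8.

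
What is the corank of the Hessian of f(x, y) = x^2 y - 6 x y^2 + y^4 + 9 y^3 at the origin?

2

Hessian at 0 has rank 0.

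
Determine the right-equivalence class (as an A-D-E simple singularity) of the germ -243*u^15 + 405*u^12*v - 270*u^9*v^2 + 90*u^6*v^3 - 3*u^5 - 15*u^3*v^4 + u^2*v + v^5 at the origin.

D6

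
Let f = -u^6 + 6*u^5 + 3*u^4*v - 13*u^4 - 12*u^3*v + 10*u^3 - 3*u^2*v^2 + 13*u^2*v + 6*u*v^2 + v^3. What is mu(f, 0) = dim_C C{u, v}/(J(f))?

4

The Hessian of f at 0 has rank 0. Corank 2; j^3 = (2*u + v)*(5*u^2 + 4*u*v + v^2) splits into three distinct lines over C (the quadratic factor has nonzero discriminant), so D_4.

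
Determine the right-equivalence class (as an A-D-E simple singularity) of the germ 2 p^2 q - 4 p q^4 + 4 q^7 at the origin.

The Hessian of f at 0 is [[0, 0], [0, 0]] with rank 0, so corank 2. A Groebner basis of the Jacobian ideal J(f) in C{p,q} is {p^2/6 + p*q^3, -p*q + q^4, p^3, p^2*q}; counting standard monomials gives mu = 8. Corank 2; j^3 = 2*p^2*q has shape L^2 M (L != M), so D-series; mu = 8 gives D_8.

D_8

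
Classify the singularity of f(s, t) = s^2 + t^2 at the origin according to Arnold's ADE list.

The Hessian of f at 0 has rank 2. Corank 0: nondegenerate Morse point, so A_1.

A_1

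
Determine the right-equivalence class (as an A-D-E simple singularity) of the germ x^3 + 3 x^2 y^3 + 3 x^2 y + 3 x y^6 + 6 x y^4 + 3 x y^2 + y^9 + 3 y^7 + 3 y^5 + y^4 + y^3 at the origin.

E_6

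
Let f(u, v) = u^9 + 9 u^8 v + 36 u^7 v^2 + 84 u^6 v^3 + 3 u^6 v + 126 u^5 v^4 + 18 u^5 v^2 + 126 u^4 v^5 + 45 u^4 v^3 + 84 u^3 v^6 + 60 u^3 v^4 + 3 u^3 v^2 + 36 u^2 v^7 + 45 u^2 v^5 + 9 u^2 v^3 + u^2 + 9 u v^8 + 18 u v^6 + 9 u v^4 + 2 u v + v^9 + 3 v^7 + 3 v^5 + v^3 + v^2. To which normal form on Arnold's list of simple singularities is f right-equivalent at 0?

A_{2}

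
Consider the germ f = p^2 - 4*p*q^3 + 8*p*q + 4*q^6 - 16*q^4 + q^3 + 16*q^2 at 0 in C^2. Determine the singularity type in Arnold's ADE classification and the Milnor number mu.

Type A2, Milnor number mu = 2.

The Hessian of f at 0 is [[2, 8], [8, 32]] with rank 1, so corank 1. A Groebner basis of the Jacobian ideal J(f) in C{p,q} is {q^2, p + 4*q}; counting standard monomials gives mu = 2. Corank 1: A-series; mu = 2 gives A_2.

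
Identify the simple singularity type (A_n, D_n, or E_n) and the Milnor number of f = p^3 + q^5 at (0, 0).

Type E_{8}, Milnor number mu = 8.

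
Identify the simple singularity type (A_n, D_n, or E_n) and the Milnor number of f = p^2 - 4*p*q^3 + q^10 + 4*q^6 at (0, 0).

Type A_9, Milnor number mu = 9.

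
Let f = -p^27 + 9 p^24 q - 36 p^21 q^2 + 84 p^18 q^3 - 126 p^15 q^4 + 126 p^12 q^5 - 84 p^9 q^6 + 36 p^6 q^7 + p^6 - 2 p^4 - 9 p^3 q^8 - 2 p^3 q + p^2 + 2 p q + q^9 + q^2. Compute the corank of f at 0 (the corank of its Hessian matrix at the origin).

The Hessian at 0 is [[2, 2], [2, 2]] of rank 1; hence corank 1.

1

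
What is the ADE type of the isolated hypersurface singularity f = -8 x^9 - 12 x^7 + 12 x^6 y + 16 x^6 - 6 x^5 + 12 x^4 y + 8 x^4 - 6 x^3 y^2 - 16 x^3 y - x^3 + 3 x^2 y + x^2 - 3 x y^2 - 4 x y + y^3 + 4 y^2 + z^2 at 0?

The Hessian of f at 0 has rank 2. Corank 1: A-series; mu = 2 gives A_2.

A_{2}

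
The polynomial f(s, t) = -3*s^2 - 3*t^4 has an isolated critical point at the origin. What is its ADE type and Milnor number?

Type A_3, Milnor number mu = 3.

The Hessian of f at 0 is [[-6, 0], [0, 0]] with rank 1, so corank 1. A Groebner basis of the Jacobian ideal J(f) in C{s,t} is {t^3, s}; counting standard monomials gives mu = 3. Corank 1: A-series; mu = 3 gives A_3.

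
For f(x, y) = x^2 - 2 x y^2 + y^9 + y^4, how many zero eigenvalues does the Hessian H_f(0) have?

1

Hessian at 0 has rank 1.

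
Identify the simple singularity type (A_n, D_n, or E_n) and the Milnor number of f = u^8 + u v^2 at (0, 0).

Type D9, Milnor number mu = 9.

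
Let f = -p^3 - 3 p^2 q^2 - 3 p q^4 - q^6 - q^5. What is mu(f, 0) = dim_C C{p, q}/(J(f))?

The Hessian of f at 0 has rank 0. Corank 2; j^3 = -p^3 is a perfect cube, so E-series; the 5-jet and mu = 8 give E_8.

8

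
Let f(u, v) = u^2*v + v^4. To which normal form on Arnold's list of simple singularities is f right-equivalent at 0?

D_5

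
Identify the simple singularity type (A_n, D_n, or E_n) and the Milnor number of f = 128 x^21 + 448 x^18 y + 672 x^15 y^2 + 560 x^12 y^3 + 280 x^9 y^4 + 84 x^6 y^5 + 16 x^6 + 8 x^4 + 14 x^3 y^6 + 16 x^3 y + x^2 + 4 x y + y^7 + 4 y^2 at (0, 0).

Type A6, Milnor number mu = 6.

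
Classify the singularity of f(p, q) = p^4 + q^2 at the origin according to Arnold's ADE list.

A3

The Hessian of f at 0 is [[0, 0], [0, 2]] with rank 1, so corank 1. A Groebner basis of the Jacobian ideal J(f) in C{p,q} is {p^3, q}; counting standard monomials gives mu = 3. Corank 1: A-series; mu = 3 gives A_3.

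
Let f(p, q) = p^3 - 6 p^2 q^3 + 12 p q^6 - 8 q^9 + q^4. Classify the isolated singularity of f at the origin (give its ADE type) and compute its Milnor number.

Type E_6, Milnor number mu = 6.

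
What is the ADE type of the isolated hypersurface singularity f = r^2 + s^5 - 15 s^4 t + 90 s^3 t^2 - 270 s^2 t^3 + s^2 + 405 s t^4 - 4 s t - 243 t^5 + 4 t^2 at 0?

The Hessian of f at 0 is [[2, -4, 0], [-4, 8, 0], [0, 0, 2]] with rank 2, so corank 1. A Groebner basis of the Jacobian ideal J(f) in C{s,t,r} is {t^4, s - 2*t, r}; counting standard monomials gives mu = 4. Corank 1: A-series; mu = 4 gives A_4.

A4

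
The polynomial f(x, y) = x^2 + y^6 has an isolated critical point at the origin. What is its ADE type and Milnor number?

Type A_5, Milnor number mu = 5.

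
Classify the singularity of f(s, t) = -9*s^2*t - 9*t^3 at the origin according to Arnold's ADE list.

D_4

The Hessian of f at 0 has rank 0. Corank 2; j^3 = -9*t*(s^2 + t^2) splits into three distinct lines over C (the quadratic factor has nonzero discriminant), so D_4.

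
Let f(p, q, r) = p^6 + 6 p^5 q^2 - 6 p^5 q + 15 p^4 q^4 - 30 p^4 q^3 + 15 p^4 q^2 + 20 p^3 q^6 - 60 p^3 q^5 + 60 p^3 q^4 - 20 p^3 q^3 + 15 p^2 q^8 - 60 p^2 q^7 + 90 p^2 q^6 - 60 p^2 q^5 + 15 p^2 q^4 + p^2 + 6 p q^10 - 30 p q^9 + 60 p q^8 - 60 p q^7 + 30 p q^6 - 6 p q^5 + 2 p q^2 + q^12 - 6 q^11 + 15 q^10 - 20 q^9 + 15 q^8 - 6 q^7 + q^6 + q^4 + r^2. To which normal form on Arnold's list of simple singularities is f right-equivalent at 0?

A_5

The Hessian of f at 0 has rank 2. Corank 1: A-series; mu = 5 gives A_5.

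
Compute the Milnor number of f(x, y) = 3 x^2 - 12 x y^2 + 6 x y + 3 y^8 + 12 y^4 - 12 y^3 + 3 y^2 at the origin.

7

The Hessian of f at 0 has rank 1. Corank 1: A-series; mu = 7 gives A_7.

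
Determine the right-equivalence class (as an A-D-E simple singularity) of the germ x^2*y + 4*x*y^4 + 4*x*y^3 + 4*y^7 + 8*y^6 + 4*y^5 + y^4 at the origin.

D5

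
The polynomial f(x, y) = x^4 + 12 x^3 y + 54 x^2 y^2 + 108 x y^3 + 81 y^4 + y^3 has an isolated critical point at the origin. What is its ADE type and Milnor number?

The Hessian of f at 0 is [[0, 0], [0, 0]] with rank 0, so corank 2. A Groebner basis of the Jacobian ideal J(f) in C{x,y} is {x^3 + 9*x^2*y, y^2}; counting standard monomials gives mu = 6. Corank 2; j^3 = y^3 is a perfect cube, so E-series; the 4-jet and mu = 6 give E_6.

Type E_6, Milnor number mu = 6.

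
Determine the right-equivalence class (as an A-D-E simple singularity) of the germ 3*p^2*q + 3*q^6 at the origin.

The Hessian of f at 0 has rank 0. Corank 2; j^3 = 3*p^2*q has shape L^2 M (L != M), so D-series; mu = 7 gives D_7.

D_{7}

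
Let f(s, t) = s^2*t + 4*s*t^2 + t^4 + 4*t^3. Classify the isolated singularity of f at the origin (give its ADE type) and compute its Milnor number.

Type D_5, Milnor number mu = 5.

The Hessian of f at 0 is [[0, 0], [0, 0]] with rank 0, so corank 2. A Groebner basis of the Jacobian ideal J(f) in C{s,t} is {s^3 - 2*s^2 + 8*t^2, s^2/4 + t^3 - t^2, s*t + 2*t^2}; counting standard monomials gives mu = 5. Corank 2; j^3 = t*(s + 2*t)^2 has shape L^2 M (L != M), so D-series; mu = 5 gives D_5.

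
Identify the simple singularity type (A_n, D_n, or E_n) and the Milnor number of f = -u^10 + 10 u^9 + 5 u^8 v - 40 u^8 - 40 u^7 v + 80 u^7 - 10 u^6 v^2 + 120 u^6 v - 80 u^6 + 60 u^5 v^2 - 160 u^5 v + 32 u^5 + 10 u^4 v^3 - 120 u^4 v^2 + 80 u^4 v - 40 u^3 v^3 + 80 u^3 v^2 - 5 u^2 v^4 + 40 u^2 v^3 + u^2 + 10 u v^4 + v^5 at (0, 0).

Type A_{4}, Milnor number mu = 4.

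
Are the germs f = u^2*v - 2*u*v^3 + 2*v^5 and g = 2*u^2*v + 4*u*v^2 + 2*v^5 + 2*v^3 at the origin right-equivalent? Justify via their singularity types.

Yes.

The Hessian of f at 0 is [[0, 0], [0, 0]] with rank 0, so corank 2. A Groebner basis of the Jacobian ideal J(f) in C{u,v} is {u^3, u^2*v, u^2/4 + u*v^2, -u*v + v^3}; counting standard monomials gives mu = 6. Corank 2; j^3 = u^2*v has shape L^2 M (L != M), so D-series; mu = 6 gives D_6. The Hessian of g at 0 is [[0, 0], [0, 0]] with rank 0, so corank 2. A Groebner basis of the Jacobian ideal J(g) in C{u,v} is {u^2/5 + v^4 - v^2/5, u^3 + v^3, u*v + v^2}; counting standard monomials gives mu = 6. Corank 2; j^3 = 2*v*(u + v)^2 has shape L^2 M (L != M), so D-series; mu = 6 gives D_6. Both have type D_6, hence right-equivalent.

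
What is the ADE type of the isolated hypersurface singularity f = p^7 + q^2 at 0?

The Hessian of f at 0 is [[0, 0], [0, 2]] with rank 1, so corank 1. A Groebner basis of the Jacobian ideal J(f) in C{p,q} is {p^6, q}; counting standard monomials gives mu = 6. Corank 1: A-series; mu = 6 gives A_6.

A6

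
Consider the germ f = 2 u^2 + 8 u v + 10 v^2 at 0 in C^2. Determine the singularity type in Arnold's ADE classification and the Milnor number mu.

Type A_1, Milnor number mu = 1.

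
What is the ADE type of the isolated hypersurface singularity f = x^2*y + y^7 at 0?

D8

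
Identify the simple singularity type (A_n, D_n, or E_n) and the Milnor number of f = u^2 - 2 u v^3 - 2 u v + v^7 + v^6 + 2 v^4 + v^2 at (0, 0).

The Hessian of f at 0 has rank 1. Corank 1: A-series; mu = 6 gives A_6.

Type A_{6}, Milnor number mu = 6.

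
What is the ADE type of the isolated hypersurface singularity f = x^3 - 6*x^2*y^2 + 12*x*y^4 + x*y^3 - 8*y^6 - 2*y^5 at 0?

The Hessian of f at 0 has rank 0. Corank 2; j^3 = x^3 is a perfect cube, so E-series; the 4-jet and mu = 7 give E_7.

E7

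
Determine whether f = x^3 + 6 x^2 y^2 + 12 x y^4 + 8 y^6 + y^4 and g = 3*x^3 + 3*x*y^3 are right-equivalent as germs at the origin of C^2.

No.

The Hessian of f at 0 has rank 0. Corank 2; j^3 = x^3 is a perfect cube, so E-series; the 4-jet and mu = 6 give E_6. The Hessian of g at 0 has rank 0. Corank 2; j^3 = 3*x^3 is a perfect cube, so E-series; the 4-jet and mu = 7 give E_7. f is E_6 but g is E_7, hence not right-equivalent.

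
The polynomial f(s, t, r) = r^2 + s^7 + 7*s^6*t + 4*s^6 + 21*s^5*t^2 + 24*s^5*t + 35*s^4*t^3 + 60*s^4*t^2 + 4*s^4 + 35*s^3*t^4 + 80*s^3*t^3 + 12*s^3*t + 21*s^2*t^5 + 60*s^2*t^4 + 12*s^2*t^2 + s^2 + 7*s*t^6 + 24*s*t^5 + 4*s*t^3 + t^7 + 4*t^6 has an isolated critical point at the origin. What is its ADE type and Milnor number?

The Hessian of f at 0 has rank 2. Corank 1: A-series; mu = 6 gives A_6.

Type A6, Milnor number mu = 6.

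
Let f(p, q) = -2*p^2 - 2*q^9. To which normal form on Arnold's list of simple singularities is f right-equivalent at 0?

A_8

The Hessian of f at 0 has rank 1. Corank 1: A-series; mu = 8 gives A_8.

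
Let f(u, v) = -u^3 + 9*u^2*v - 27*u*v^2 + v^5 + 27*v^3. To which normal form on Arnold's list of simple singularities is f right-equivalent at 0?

E8

The Hessian of f at 0 has rank 0. Corank 2; j^3 = -(u - 3*v)^3 is a perfect cube, so E-series; the 5-jet and mu = 8 give E_8.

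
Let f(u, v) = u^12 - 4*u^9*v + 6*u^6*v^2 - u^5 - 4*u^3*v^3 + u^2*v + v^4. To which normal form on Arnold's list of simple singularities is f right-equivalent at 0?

The Hessian of f at 0 is [[0, 0], [0, 0]] with rank 0, so corank 2. A Groebner basis of the Jacobian ideal J(f) in C{u,v} is {u^3, u^2/4 + v^3, u*v}; counting standard monomials gives mu = 5. Corank 2; j^3 = u^2*v has shape L^2 M (L != M), so D-series; mu = 5 gives D_5.

D5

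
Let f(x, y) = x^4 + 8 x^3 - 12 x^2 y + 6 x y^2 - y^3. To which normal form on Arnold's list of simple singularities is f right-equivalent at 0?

E_6

The Hessian of f at 0 is [[0, 0], [0, 0]] with rank 0, so corank 2. A Groebner basis of the Jacobian ideal J(f) in C{x,y} is {y^4, x*y^2 - y^3/3, x^2 - x*y + y^2/4}; counting standard monomials gives mu = 6. Corank 2; j^3 = (2*x - y)^3 is a perfect cube, so E-series; the 4-jet and mu = 6 give E_6.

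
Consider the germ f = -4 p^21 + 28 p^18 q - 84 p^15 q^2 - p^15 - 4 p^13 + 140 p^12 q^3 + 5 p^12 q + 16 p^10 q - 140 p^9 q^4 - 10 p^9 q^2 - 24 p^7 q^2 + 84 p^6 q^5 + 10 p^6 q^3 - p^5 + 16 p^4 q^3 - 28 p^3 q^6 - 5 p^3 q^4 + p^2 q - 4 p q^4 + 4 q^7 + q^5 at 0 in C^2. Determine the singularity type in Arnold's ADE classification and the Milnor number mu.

The Hessian of f at 0 is [[0, 0], [0, 0]] with rank 0, so corank 2. A Groebner basis of the Jacobian ideal J(f) in C{p,q} is {-p*q/2 + q^4, p*q^2, p^2 + 5*p*q/2}; counting standard monomials gives mu = 6. Corank 2; j^3 = p^2*q has shape L^2 M (L != M), so D-series; mu = 6 gives D_6.

Type D6, Milnor number mu = 6.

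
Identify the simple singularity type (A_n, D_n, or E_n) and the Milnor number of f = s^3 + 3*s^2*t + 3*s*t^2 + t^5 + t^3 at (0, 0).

Type E_{8}, Milnor number mu = 8.

The Hessian of f at 0 is [[0, 0], [0, 0]] with rank 0, so corank 2. A Groebner basis of the Jacobian ideal J(f) in C{s,t} is {t^4, s^2 + 2*s*t + t^2}; counting standard monomials gives mu = 8. Corank 2; j^3 = (s + t)^3 is a perfect cube, so E-series; the 5-jet and mu = 8 give E_8.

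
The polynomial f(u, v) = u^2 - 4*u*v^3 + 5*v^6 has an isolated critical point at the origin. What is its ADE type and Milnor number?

Type A_{5}, Milnor number mu = 5.

The Hessian of f at 0 is [[2, 0], [0, 0]] with rank 1, so corank 1. A Groebner basis of the Jacobian ideal J(f) in C{u,v} is {u*v^2, -u/2 + v^3, u^2}; counting standard monomials gives mu = 5. Corank 1: A-series; mu = 5 gives A_5.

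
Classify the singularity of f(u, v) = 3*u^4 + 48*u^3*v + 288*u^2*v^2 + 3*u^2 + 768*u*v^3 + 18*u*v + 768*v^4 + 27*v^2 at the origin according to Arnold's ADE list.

The Hessian of f at 0 has rank 1. Corank 1: A-series; mu = 3 gives A_3.

A_{3}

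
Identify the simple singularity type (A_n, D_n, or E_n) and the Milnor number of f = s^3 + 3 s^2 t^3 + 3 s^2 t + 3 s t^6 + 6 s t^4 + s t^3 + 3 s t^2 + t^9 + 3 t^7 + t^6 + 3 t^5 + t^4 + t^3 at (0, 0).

The Hessian of f at 0 has rank 0. Corank 2; j^3 = (s + t)^3 is a perfect cube, so E-series; the 4-jet and mu = 7 give E_7.

Type E_{7}, Milnor number mu = 7.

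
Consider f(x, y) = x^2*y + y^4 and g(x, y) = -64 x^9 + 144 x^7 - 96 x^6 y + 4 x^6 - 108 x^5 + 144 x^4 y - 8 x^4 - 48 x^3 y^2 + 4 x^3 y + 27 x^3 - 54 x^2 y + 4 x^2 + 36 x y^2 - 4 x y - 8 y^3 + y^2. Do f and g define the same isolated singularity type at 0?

No.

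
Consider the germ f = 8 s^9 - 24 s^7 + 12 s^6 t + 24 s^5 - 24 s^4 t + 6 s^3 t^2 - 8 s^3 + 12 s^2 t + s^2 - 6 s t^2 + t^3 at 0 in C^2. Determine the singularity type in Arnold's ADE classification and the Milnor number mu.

Type A_{2}, Milnor number mu = 2.

The Hessian of f at 0 is [[2, 0], [0, 0]] with rank 1, so corank 1. A Groebner basis of the Jacobian ideal J(f) in C{s,t} is {t^2, s}; counting standard monomials gives mu = 2. Corank 1: A-series; mu = 2 gives A_2.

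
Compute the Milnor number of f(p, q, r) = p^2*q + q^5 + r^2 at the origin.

6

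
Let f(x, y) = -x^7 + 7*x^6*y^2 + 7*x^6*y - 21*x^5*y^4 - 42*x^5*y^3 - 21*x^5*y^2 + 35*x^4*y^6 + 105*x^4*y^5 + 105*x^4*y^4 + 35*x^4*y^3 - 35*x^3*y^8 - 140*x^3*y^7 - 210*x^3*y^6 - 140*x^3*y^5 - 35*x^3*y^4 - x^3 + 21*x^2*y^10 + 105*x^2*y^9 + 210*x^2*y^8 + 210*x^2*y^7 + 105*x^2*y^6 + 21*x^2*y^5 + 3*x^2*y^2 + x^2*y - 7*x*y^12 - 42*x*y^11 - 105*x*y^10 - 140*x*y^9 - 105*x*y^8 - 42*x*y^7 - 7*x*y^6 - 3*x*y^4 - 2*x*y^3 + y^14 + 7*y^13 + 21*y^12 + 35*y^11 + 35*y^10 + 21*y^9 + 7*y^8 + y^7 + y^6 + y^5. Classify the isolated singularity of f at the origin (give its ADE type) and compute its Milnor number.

Type D_8, Milnor number mu = 8.

The Hessian of f at 0 is [[0, 0], [0, 0]] with rank 0, so corank 2. A Groebner basis of the Jacobian ideal J(f) in C{x,y} is {-x^2 + x*y + y^4 - y^3, x^3 + x*y/7 - y^3/7, -x^2 + x*y^2 + x*y - y^3}; counting standard monomials gives mu = 8. Corank 2; j^3 = -x^2*(x - y) has shape L^2 M (L != M), so D-series; mu = 8 gives D_8.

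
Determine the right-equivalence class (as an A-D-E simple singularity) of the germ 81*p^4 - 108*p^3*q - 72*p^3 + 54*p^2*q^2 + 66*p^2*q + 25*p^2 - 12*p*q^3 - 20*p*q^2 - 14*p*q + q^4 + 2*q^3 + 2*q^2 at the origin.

A_1

The Hessian of f at 0 is [[50, -14], [-14, 4]] with rank 2, so corank 0. A Groebner basis of the Jacobian ideal J(f) in C{p,q} is {p, q}; counting standard monomials gives mu = 1. Corank 0: nondegenerate Morse point, so A_1.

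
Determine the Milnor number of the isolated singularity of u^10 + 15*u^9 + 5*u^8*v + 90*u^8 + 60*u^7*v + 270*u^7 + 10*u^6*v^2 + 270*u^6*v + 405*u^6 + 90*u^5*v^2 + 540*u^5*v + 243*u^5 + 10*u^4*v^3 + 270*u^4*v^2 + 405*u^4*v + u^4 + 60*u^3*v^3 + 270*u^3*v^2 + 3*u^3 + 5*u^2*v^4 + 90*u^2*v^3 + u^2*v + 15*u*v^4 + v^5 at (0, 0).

6

The Hessian of f at 0 has rank 0. Corank 2; j^3 = u^2*(3*u + v) has shape L^2 M (L != M), so D-series; mu = 6 gives D_6.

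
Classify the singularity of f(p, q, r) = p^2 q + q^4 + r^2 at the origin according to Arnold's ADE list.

D_{5}

The Hessian of f at 0 is [[0, 0, 0], [0, 0, 0], [0, 0, 2]] with rank 1, so corank 2. A Groebner basis of the Jacobian ideal J(f) in C{p,q,r} is {p^3, p^2/4 + q^3, p*q, r}; counting standard monomials gives mu = 5. Corank 2; j^3 = p^2*q has shape L^2 M (L != M), so D-series; mu = 5 gives D_5.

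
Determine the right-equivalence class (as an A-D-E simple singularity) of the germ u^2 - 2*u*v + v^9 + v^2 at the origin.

A_{8}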